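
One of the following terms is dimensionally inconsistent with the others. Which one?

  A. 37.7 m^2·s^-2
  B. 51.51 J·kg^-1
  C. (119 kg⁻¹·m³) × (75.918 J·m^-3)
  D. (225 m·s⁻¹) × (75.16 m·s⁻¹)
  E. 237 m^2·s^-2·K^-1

E.

Dimensions:
  A. m²·s⁻²
  B. J·kg⁻¹ = N·m·kg⁻¹ = m²·s⁻²
  C. [kg⁻¹·m³] · [kg·m⁻¹·s⁻²] = m²·s⁻²
  D. [m·s⁻¹] · [m·s⁻¹] = m²·s⁻²
  E. m²·s⁻²·K⁻¹
All reduce to m²·s⁻² except E., which is m²·s⁻²·K⁻¹.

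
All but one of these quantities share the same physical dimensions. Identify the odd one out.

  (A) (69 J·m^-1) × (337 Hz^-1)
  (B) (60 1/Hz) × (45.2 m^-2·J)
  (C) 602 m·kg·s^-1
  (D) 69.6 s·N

(B)

Work out the base dimensions of each:
  (A) [kg·m·s⁻²] · [s] = kg·m·s⁻¹
  (B) [s] · [kg·s⁻²] = kg·s⁻¹
  (C) kg·m·s⁻¹
  (D) N·s = kg·m·s⁻²·s = kg·m·s⁻¹
All reduce to kg·m·s⁻¹ except (B), which is kg·s⁻¹.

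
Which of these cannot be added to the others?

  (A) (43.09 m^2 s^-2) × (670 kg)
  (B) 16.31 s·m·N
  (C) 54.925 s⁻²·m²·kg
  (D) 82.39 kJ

(B)

In SI base units:
  (A) [m²·s⁻²] · [kg] = kg·m²·s⁻²
  (B) N·m·s = kg·m·s⁻²·m·s = kg·m²·s⁻¹
  (C) kg·m²·s⁻²
  (D) J = N·m = kg·m²·s⁻²
All reduce to kg·m²·s⁻² except (B), which is kg·m²·s⁻¹.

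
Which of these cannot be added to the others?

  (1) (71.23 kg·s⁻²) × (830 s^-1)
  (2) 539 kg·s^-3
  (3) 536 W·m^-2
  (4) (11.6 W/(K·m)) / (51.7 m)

(4)

Work out the base dimensions of each:
  (1) [kg·s⁻²] · [s⁻¹] = kg·s⁻³
  (2) kg·s⁻³
  (3) W·m⁻² = J·s⁻¹·m⁻² = kg·s⁻³
  (4) [kg·m·s⁻³·K⁻¹] / [m] = kg·s⁻³·K⁻¹
All reduce to kg·s⁻³ except (4), which is kg·s⁻³·K⁻¹.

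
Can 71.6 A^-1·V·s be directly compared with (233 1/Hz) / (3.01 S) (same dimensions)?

In SI base units:
  71.6 A^-1·V·s:  V·s·A⁻¹ = J·C⁻¹·s·A⁻¹ = kg·m²·s⁻²·A⁻²
  (233 1/Hz) / (3.01 S):  [s] / [kg⁻¹·m⁻²·s³·A²] = kg·m²·s⁻²·A⁻²
Both are kg·m²·s⁻²·A⁻², so they have the same dimensions and can be added.

Yes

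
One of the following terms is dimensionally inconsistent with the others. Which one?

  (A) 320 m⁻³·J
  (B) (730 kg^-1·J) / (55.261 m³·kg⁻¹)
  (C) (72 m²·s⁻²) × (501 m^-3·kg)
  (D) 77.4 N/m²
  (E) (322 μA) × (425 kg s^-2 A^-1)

Reduce each to base SI dimensions:
  (A) J·m⁻³ = N·m·m⁻³ = kg·m⁻¹·s⁻²
  (B) [m²·s⁻²] / [kg⁻¹·m³] = kg·m⁻¹·s⁻²
  (C) [m²·s⁻²] · [kg·m⁻³] = kg·m⁻¹·s⁻²
  (D) N·m⁻² = kg·m·s⁻²·m⁻² = kg·m⁻¹·s⁻²
  (E) [A] · [kg·s⁻²·A⁻¹] = kg·s⁻²
All reduce to kg·m⁻¹·s⁻² except (E), which is kg·s⁻².

(E)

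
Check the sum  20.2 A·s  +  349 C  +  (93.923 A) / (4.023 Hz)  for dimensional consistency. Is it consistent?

Reduce each to base SI dimensions:
  20.2 A·s:  A·s = s·A
  349 C:  C = s·A
  (93.923 A) / (4.023 Hz):  [A] / [s⁻¹] = s·A
Every term reduces to s·A.

Yes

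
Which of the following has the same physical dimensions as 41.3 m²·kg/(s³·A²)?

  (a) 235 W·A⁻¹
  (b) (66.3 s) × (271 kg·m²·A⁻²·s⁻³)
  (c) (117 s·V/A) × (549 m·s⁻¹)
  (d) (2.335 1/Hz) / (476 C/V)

Reference: kg·m²·s⁻³·A⁻².
Each option:
  (a) W·A⁻¹ = J·s⁻¹·A⁻¹ = kg·m²·s⁻³·A⁻¹
  (b) [s] · [kg·m²·s⁻³·A⁻²] = kg·m²·s⁻²·A⁻²
  (c) [kg·m²·s⁻²·A⁻²] · [m·s⁻¹] = kg·m³·s⁻³·A⁻²
  (d) [s] / [kg⁻¹·m⁻²·s⁴·A²] = kg·m²·s⁻³·A⁻²  ← same
Only (d) matches kg·m²·s⁻³·A⁻².

(d)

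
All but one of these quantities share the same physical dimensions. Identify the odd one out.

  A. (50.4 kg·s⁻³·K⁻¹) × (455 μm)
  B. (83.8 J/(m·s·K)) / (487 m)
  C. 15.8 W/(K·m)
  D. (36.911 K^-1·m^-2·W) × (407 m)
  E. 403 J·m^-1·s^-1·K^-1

Dimensions:
  A. [kg·s⁻³·K⁻¹] · [m] = kg·m·s⁻³·K⁻¹
  B. [kg·m·s⁻³·K⁻¹] / [m] = kg·s⁻³·K⁻¹
  C. W·m⁻¹·K⁻¹ = J·s⁻¹·m⁻¹·K⁻¹ = kg·m·s⁻³·K⁻¹
  D. [kg·s⁻³·K⁻¹] · [m] = kg·m·s⁻³·K⁻¹
  E. J·s⁻¹·m⁻¹·K⁻¹ = N·m·s⁻¹·m⁻¹·K⁻¹ = kg·m·s⁻³·K⁻¹
All reduce to kg·m·s⁻³·K⁻¹ except B., which is kg·s⁻³·K⁻¹.

B.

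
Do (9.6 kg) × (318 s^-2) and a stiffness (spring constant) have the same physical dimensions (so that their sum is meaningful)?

In SI base units:
  (9.6 kg) × (318 s^-2):  [kg] · [s⁻²] = kg·s⁻²
  a stiffness (spring constant):  [stiffness (spring constant)] = kg·s⁻²
Both are kg·s⁻², so they have the same dimensions and can be added.

Yes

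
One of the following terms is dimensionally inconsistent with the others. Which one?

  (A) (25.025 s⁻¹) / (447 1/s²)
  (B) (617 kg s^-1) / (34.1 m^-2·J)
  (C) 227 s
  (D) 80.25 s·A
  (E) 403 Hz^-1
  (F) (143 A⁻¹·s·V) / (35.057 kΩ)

(D)

Dimensions:
  (A) [s⁻¹] / [s⁻²] = s
  (B) [kg·s⁻¹] / [kg·s⁻²] = s
  (C) s
  (D) A·s = s·A
  (E) Hz⁻¹ = (s⁻¹)⁻¹ = s
  (F) [kg·m²·s⁻²·A⁻²] / [kg·m²·s⁻³·A⁻²] = s
All reduce to s except (D), which is s·A.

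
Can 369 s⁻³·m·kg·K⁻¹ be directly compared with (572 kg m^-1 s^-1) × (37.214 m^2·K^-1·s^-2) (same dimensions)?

Yes

In SI base units:
  369 s⁻³·m·kg·K⁻¹:  kg·m·s⁻³·K⁻¹
  (572 kg m^-1 s^-1) × (37.214 m^2·K^-1·s^-2):  [kg·m⁻¹·s⁻¹] · [m²·s⁻²·K⁻¹] = kg·m·s⁻³·K⁻¹
Both are kg·m·s⁻³·K⁻¹, so they have the same dimensions and can be added.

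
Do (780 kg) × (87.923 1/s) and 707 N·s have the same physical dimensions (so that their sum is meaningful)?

Dimensions:
  (780 kg) × (87.923 1/s):  [kg] · [s⁻¹] = kg·s⁻¹
  707 N·s:  N·s = kg·m·s⁻²·s = kg·m·s⁻¹
kg·s⁻¹ ≠ kg·m·s⁻¹, so they cannot be added.

No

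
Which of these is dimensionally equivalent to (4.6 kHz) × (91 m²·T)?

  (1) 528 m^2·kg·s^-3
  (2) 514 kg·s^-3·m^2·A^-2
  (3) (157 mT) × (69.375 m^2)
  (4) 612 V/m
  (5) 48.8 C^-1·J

(5)

Reference: [s⁻¹] · [kg·m²·s⁻²·A⁻¹] = kg·m²·s⁻³·A⁻¹.
Each option:
  (1) kg·m²·s⁻³
  (2) kg·m²·s⁻³·A⁻²
  (3) [kg·s⁻²·A⁻¹] · [m²] = kg·m²·s⁻²·A⁻¹
  (4) V·m⁻¹ = J·C⁻¹·m⁻¹ = kg·m·s⁻³·A⁻¹
  (5) J·C⁻¹ = N·m·(s·A)⁻¹ = kg·m²·s⁻³·A⁻¹  ← same
Only (5) matches kg·m²·s⁻³·A⁻¹.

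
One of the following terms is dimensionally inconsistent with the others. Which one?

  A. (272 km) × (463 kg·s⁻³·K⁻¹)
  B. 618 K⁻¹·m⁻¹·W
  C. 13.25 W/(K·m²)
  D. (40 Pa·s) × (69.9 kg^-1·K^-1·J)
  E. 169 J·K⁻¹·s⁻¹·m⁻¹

Work out the base dimensions of each:
  A. [m] · [kg·s⁻³·K⁻¹] = kg·m·s⁻³·K⁻¹
  B. W·m⁻¹·K⁻¹ = J·s⁻¹·m⁻¹·K⁻¹ = kg·m·s⁻³·K⁻¹
  C. W·m⁻²·K⁻¹ = J·s⁻¹·m⁻²·K⁻¹ = kg·s⁻³·K⁻¹
  D. [kg·m⁻¹·s⁻¹] · [m²·s⁻²·K⁻¹] = kg·m·s⁻³·K⁻¹
  E. J·s⁻¹·m⁻¹·K⁻¹ = N·m·s⁻¹·m⁻¹·K⁻¹ = kg·m·s⁻³·K⁻¹
All reduce to kg·m·s⁻³·K⁻¹ except C., which is kg·s⁻³·K⁻¹.

C.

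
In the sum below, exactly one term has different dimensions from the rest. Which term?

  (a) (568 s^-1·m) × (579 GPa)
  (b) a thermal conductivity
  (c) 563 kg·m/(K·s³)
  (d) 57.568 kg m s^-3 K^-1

Dimensions:
  (a) [m·s⁻¹] · [kg·m⁻¹·s⁻²] = kg·s⁻³
  (b) [thermal conductivity] = kg·m·s⁻³·K⁻¹
  (c) kg·m·s⁻³·K⁻¹
  (d) kg·m·s⁻³·K⁻¹
All reduce to kg·m·s⁻³·K⁻¹ except (a), which is kg·s⁻³.

(a)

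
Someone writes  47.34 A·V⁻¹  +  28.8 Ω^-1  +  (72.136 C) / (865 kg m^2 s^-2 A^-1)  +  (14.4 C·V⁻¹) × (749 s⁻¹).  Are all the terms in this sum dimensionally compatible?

Reduce each to base SI dimensions:
  47.34 A·V⁻¹:  A·V⁻¹ = A·(J·C⁻¹)⁻¹ = kg⁻¹·m⁻²·s³·A²
  28.8 Ω^-1:  Ω⁻¹ = (V·A⁻¹)⁻¹ = kg⁻¹·m⁻²·s³·A²
  (72.136 C) / (865 kg m^2 s^-2 A^-1):  [s·A] / [kg·m²·s⁻²·A⁻¹] = kg⁻¹·m⁻²·s³·A²
  (14.4 C·V⁻¹) × (749 s⁻¹):  [kg⁻¹·m⁻²·s⁴·A²] · [s⁻¹] = kg⁻¹·m⁻²·s³·A²
Every term reduces to kg⁻¹·m⁻²·s³·A².

Yes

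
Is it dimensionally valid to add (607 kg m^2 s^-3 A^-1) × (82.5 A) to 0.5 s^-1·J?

Yes

Reduce each to base SI dimensions:
  (607 kg m^2 s^-3 A^-1) × (82.5 A):  [kg·m²·s⁻³·A⁻¹] · [A] = kg·m²·s⁻³
  0.5 s^-1·J:  J·s⁻¹ = N·m·s⁻¹ = kg·m²·s⁻³
Both are kg·m²·s⁻³, so they have the same dimensions and can be added.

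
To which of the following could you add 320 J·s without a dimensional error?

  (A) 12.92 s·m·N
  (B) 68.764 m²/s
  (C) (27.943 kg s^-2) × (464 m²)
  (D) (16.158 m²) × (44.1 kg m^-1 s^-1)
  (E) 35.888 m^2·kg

Reference: J·s = N·m·s = kg·m²·s⁻¹.
Each option:
  (A) N·m·s = kg·m·s⁻²·m·s = kg·m²·s⁻¹  ← same
  (B) m²·s⁻¹
  (C) [kg·s⁻²] · [m²] = kg·m²·s⁻²
  (D) [m²] · [kg·m⁻¹·s⁻¹] = kg·m·s⁻¹
  (E) kg·m²
Only (A) matches kg·m²·s⁻¹.

(A)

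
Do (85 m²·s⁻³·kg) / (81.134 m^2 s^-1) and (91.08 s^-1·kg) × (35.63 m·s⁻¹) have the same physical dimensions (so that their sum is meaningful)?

In SI base units:
  (85 m²·s⁻³·kg) / (81.134 m^2 s^-1):  [kg·m²·s⁻³] / [m²·s⁻¹] = kg·s⁻²
  (91.08 s^-1·kg) × (35.63 m·s⁻¹):  [kg·s⁻¹] · [m·s⁻¹] = kg·m·s⁻²
kg·s⁻² ≠ kg·m·s⁻², so they cannot be added.

No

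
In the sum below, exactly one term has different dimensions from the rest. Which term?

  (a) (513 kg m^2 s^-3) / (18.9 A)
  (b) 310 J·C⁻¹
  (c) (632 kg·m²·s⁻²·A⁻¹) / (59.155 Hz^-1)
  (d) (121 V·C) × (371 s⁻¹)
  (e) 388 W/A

Expand each in SI base units:
  (a) [kg·m²·s⁻³] / [A] = kg·m²·s⁻³·A⁻¹
  (b) J·C⁻¹ = N·m·(s·A)⁻¹ = kg·m²·s⁻³·A⁻¹
  (c) [kg·m²·s⁻²·A⁻¹] / [s] = kg·m²·s⁻³·A⁻¹
  (d) [kg·m²·s⁻²] · [s⁻¹] = kg·m²·s⁻³
  (e) W·A⁻¹ = J·s⁻¹·A⁻¹ = kg·m²·s⁻³·A⁻¹
All reduce to kg·m²·s⁻³·A⁻¹ except (d), which is kg·m²·s⁻³.

(d)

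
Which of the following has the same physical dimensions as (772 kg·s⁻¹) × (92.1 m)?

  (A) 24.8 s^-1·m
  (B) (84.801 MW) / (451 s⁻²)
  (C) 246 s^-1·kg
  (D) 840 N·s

(D)

Reference: [kg·s⁻¹] · [m] = kg·m·s⁻¹.
Each option:
  (A) m·s⁻¹
  (B) [kg·m²·s⁻³] / [s⁻²] = kg·m²·s⁻¹
  (C) kg·s⁻¹
  (D) N·s = kg·m·s⁻²·s = kg·m·s⁻¹  ← same
Only (D) matches kg·m·s⁻¹.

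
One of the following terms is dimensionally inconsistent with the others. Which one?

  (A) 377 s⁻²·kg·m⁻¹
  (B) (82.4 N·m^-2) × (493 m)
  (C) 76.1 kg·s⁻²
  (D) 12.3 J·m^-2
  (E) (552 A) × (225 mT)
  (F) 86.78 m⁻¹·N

Expand each in SI base units:
  (A) kg·m⁻¹·s⁻²
  (B) [kg·m⁻¹·s⁻²] · [m] = kg·s⁻²
  (C) kg·s⁻²
  (D) J·m⁻² = N·m·m⁻² = kg·s⁻²
  (E) [A] · [kg·s⁻²·A⁻¹] = kg·s⁻²
  (F) N·m⁻¹ = kg·m·s⁻²·m⁻¹ = kg·s⁻²
All reduce to kg·s⁻² except (A), which is kg·m⁻¹·s⁻².

(A)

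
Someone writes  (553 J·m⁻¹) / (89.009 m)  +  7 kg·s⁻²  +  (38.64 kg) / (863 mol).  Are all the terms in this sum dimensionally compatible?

Work out the base dimensions of each:
  (553 J·m⁻¹) / (89.009 m):  [kg·m·s⁻²] / [m] = kg·s⁻²
  7 kg·s⁻²:  kg·s⁻²
  (38.64 kg) / (863 mol):  [kg] / [mol] = kg·mol⁻¹
The terms do not share a single dimension (kg·mol⁻¹ vs kg·s⁻²).

No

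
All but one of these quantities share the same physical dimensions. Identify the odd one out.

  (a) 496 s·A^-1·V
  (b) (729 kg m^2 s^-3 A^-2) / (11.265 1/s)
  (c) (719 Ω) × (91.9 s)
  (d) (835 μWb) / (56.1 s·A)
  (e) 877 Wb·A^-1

Work out the base dimensions of each:
  (a) V·s·A⁻¹ = J·C⁻¹·s·A⁻¹ = kg·m²·s⁻²·A⁻²
  (b) [kg·m²·s⁻³·A⁻²] / [s⁻¹] = kg·m²·s⁻²·A⁻²
  (c) [kg·m²·s⁻³·A⁻²] · [s] = kg·m²·s⁻²·A⁻²
  (d) [kg·m²·s⁻²·A⁻¹] / [s·A] = kg·m²·s⁻³·A⁻²
  (e) Wb·A⁻¹ = V·s·A⁻¹ = kg·m²·s⁻²·A⁻²
All reduce to kg·m²·s⁻²·A⁻² except (d), which is kg·m²·s⁻³·A⁻².

(d)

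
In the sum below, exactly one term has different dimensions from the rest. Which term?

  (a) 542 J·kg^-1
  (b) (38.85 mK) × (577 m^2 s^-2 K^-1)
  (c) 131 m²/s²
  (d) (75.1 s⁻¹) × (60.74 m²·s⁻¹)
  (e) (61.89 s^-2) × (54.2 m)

Expand each in SI base units:
  (a) J·kg⁻¹ = N·m·kg⁻¹ = m²·s⁻²
  (b) [K] · [m²·s⁻²·K⁻¹] = m²·s⁻²
  (c) m²·s⁻²
  (d) [s⁻¹] · [m²·s⁻¹] = m²·s⁻²
  (e) [s⁻²] · [m] = m·s⁻²
All reduce to m²·s⁻² except (e), which is m·s⁻².

(e)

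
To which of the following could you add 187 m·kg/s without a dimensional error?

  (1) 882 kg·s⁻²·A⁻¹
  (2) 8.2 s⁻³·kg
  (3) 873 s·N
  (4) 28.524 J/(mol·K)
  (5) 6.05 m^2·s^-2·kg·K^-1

Reference: kg·m·s⁻¹.
Each option:
  (1) kg·s⁻²·A⁻¹
  (2) kg·s⁻³
  (3) N·s = kg·m·s⁻²·s = kg·m·s⁻¹  ← same
  (4) J·mol⁻¹·K⁻¹ = N·m·mol⁻¹·K⁻¹ = kg·m²·s⁻²·K⁻¹·mol⁻¹
  (5) kg·m²·s⁻²·K⁻¹
Only (3) matches kg·m·s⁻¹.

(3)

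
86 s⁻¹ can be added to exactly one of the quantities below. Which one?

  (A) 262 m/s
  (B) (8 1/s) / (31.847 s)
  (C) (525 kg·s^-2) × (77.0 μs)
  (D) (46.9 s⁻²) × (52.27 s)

Reference: s⁻¹.
Each option:
  (A) m·s⁻¹
  (B) [s⁻¹] / [s] = s⁻²
  (C) [kg·s⁻²] · [s] = kg·s⁻¹
  (D) [s⁻²] · [s] = s⁻¹  ← same
Only (D) matches s⁻¹.

(D)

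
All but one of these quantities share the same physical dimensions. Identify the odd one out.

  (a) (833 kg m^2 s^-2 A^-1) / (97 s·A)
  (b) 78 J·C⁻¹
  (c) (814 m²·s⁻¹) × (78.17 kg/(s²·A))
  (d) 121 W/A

(a)

Expand each in SI base units:
  (a) [kg·m²·s⁻²·A⁻¹] / [s·A] = kg·m²·s⁻³·A⁻²
  (b) J·C⁻¹ = N·m·(s·A)⁻¹ = kg·m²·s⁻³·A⁻¹
  (c) [m²·s⁻¹] · [kg·s⁻²·A⁻¹] = kg·m²·s⁻³·A⁻¹
  (d) W·A⁻¹ = J·s⁻¹·A⁻¹ = kg·m²·s⁻³·A⁻¹
All reduce to kg·m²·s⁻³·A⁻¹ except (a), which is kg·m²·s⁻³·A⁻².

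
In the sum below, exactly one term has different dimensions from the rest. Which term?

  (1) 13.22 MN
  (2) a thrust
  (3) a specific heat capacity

Dimensions:
  (1) N = kg·m·s⁻²
  (2) [thrust] = kg·m·s⁻²
  (3) [specific heat capacity] = m²·s⁻²·K⁻¹
All reduce to kg·m·s⁻² except (3), which is m²·s⁻²·K⁻¹.

(3)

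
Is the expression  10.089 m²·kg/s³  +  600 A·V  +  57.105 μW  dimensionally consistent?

Yes

Expand each in SI base units:
  10.089 m²·kg/s³:  kg·m²·s⁻³
  600 A·V:  V·A = J·C⁻¹·A = kg·m²·s⁻³
  57.105 μW:  W = J·s⁻¹ = kg·m²·s⁻³
Every term reduces to kg·m²·s⁻³.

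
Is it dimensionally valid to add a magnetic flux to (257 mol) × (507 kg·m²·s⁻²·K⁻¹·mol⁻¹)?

No

Dimensions:
  a magnetic flux:  [magnetic flux] = kg·m²·s⁻²·A⁻¹
  (257 mol) × (507 kg·m²·s⁻²·K⁻¹·mol⁻¹):  [mol] · [kg·m²·s⁻²·K⁻¹·mol⁻¹] = kg·m²·s⁻²·K⁻¹
kg·m²·s⁻²·A⁻¹ ≠ kg·m²·s⁻²·K⁻¹, so they cannot be added.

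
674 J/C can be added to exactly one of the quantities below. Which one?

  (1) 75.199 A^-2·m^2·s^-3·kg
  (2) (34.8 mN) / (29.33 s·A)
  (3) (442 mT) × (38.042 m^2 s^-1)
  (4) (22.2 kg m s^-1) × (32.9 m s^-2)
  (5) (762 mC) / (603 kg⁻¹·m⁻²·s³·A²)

Reference: J·C⁻¹ = N·m·(s·A)⁻¹ = kg·m²·s⁻³·A⁻¹.
Each option:
  (1) kg·m²·s⁻³·A⁻²
  (2) [kg·m·s⁻²] / [s·A] = kg·m·s⁻³·A⁻¹
  (3) [kg·s⁻²·A⁻¹] · [m²·s⁻¹] = kg·m²·s⁻³·A⁻¹  ← same
  (4) [kg·m·s⁻¹] · [m·s⁻²] = kg·m²·s⁻³
  (5) [s·A] / [kg⁻¹·m⁻²·s³·A²] = kg·m²·s⁻²·A⁻¹
Only (3) matches kg·m²·s⁻³·A⁻¹.

(3)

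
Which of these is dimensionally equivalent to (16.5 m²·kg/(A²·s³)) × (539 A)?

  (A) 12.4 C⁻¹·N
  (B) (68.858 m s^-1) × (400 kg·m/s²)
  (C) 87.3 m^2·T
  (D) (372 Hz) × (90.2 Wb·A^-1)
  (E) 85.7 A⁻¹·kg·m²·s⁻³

(E)

Reference: [kg·m²·s⁻³·A⁻²] · [A] = kg·m²·s⁻³·A⁻¹.
Each option:
  (A) N·C⁻¹ = kg·m·s⁻²·(s·A)⁻¹ = kg·m·s⁻³·A⁻¹
  (B) [m·s⁻¹] · [kg·m·s⁻²] = kg·m²·s⁻³
  (C) T·m² = Wb·m⁻²·m² = kg·m²·s⁻²·A⁻¹
  (D) [s⁻¹] · [kg·m²·s⁻²·A⁻²] = kg·m²·s⁻³·A⁻²
  (E) kg·m²·s⁻³·A⁻¹  ← same
Only (E) matches kg·m²·s⁻³·A⁻¹.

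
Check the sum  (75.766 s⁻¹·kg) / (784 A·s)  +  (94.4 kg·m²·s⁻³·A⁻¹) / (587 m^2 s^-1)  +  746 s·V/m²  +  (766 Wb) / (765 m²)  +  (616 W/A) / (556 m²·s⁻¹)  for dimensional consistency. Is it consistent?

Work out the base dimensions of each:
  (75.766 s⁻¹·kg) / (784 A·s):  [kg·s⁻¹] / [s·A] = kg·s⁻²·A⁻¹
  (94.4 kg·m²·s⁻³·A⁻¹) / (587 m^2 s^-1):  [kg·m²·s⁻³·A⁻¹] / [m²·s⁻¹] = kg·s⁻²·A⁻¹
  746 s·V/m²:  V·s·m⁻² = J·C⁻¹·s·m⁻² = kg·s⁻²·A⁻¹
  (766 Wb) / (765 m²):  [kg·m²·s⁻²·A⁻¹] / [m²] = kg·s⁻²·A⁻¹
  (616 W/A) / (556 m²·s⁻¹):  [kg·m²·s⁻³·A⁻¹] / [m²·s⁻¹] = kg·s⁻²·A⁻¹
Every term reduces to kg·s⁻²·A⁻¹.

Yes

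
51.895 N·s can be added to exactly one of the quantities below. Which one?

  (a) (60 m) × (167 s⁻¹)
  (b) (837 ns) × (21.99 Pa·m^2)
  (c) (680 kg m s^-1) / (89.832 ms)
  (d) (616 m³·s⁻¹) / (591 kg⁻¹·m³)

Reference: N·s = kg·m·s⁻²·s = kg·m·s⁻¹.
Each option:
  (a) [m] · [s⁻¹] = m·s⁻¹
  (b) [s] · [kg·m·s⁻²] = kg·m·s⁻¹  ← same
  (c) [kg·m·s⁻¹] / [s] = kg·m·s⁻²
  (d) [m³·s⁻¹] / [kg⁻¹·m³] = kg·s⁻¹
Only (b) matches kg·m·s⁻¹.

(b)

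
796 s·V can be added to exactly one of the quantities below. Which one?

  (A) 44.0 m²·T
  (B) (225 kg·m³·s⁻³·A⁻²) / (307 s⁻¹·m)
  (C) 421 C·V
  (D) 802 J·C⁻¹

(A)

Reference: V·s = J·C⁻¹·s = kg·m²·s⁻²·A⁻¹.
Each option:
  (A) T·m² = Wb·m⁻²·m² = kg·m²·s⁻²·A⁻¹  ← same
  (B) [kg·m³·s⁻³·A⁻²] / [m·s⁻¹] = kg·m²·s⁻²·A⁻²
  (C) C·V = s·A·J·C⁻¹ = kg·m²·s⁻²
  (D) J·C⁻¹ = N·m·(s·A)⁻¹ = kg·m²·s⁻³·A⁻¹
Only (A) matches kg·m²·s⁻²·A⁻¹.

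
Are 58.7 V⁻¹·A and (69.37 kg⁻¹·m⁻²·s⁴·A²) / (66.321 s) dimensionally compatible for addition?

Expand each in SI base units:
  58.7 V⁻¹·A:  A·V⁻¹ = A·(J·C⁻¹)⁻¹ = kg⁻¹·m⁻²·s³·A²
  (69.37 kg⁻¹·m⁻²·s⁴·A²) / (66.321 s):  [kg⁻¹·m⁻²·s⁴·A²] / [s] = kg⁻¹·m⁻²·s³·A²
Both are kg⁻¹·m⁻²·s³·A², so they have the same dimensions and can be added.

Yes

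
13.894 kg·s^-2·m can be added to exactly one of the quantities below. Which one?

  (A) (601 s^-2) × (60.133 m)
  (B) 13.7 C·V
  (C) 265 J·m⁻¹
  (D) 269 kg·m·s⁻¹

(C)

Reference: kg·m·s⁻².
Each option:
  (A) [s⁻²] · [m] = m·s⁻²
  (B) C·V = s·A·J·C⁻¹ = kg·m²·s⁻²
  (C) J·m⁻¹ = N·m·m⁻¹ = kg·m·s⁻²  ← same
  (D) kg·m·s⁻¹
Only (C) matches kg·m·s⁻².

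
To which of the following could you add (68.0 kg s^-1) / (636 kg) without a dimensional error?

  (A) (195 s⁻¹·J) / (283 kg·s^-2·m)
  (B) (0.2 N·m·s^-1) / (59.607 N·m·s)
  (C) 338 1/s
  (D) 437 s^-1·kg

(C)

Reference: [kg·s⁻¹] / [kg] = s⁻¹.
Each option:
  (A) [kg·m²·s⁻³] / [kg·m·s⁻²] = m·s⁻¹
  (B) [kg·m²·s⁻³] / [kg·m²·s⁻¹] = s⁻²
  (C) s⁻¹  ← same
  (D) kg·s⁻¹
Only (C) matches s⁻¹.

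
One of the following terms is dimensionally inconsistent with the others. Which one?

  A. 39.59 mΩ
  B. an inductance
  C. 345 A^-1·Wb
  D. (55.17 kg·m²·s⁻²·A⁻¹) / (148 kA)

A.

In SI base units:
  A. Ω = V·A⁻¹ = kg·m²·s⁻³·A⁻²
  B. [inductance] = kg·m²·s⁻²·A⁻²
  C. Wb·A⁻¹ = V·s·A⁻¹ = kg·m²·s⁻²·A⁻²
  D. [kg·m²·s⁻²·A⁻¹] / [A] = kg·m²·s⁻²·A⁻²
All reduce to kg·m²·s⁻²·A⁻² except A., which is kg·m²·s⁻³·A⁻².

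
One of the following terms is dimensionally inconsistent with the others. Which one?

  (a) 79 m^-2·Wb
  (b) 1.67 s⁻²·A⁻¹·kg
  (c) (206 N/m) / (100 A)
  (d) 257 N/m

Reduce each to base SI dimensions:
  (a) Wb·m⁻² = V·s·m⁻² = kg·s⁻²·A⁻¹
  (b) kg·s⁻²·A⁻¹
  (c) [kg·s⁻²] / [A] = kg·s⁻²·A⁻¹
  (d) N·m⁻¹ = kg·m·s⁻²·m⁻¹ = kg·s⁻²
All reduce to kg·s⁻²·A⁻¹ except (d), which is kg·s⁻².

(d)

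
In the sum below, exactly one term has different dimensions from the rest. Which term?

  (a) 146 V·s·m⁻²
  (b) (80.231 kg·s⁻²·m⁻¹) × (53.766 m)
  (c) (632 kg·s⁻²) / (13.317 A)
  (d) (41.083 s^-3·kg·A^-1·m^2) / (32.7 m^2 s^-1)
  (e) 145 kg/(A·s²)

Work out the base dimensions of each:
  (a) V·s·m⁻² = J·C⁻¹·s·m⁻² = kg·s⁻²·A⁻¹
  (b) [kg·m⁻¹·s⁻²] · [m] = kg·s⁻²
  (c) [kg·s⁻²] / [A] = kg·s⁻²·A⁻¹
  (d) [kg·m²·s⁻³·A⁻¹] / [m²·s⁻¹] = kg·s⁻²·A⁻¹
  (e) kg·s⁻²·A⁻¹
All reduce to kg·s⁻²·A⁻¹ except (b), which is kg·s⁻².

(b)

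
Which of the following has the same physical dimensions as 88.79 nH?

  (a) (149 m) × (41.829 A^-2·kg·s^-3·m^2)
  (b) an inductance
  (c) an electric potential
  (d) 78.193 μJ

(b)

Reference: H = V·s·A⁻¹ = kg·m²·s⁻²·A⁻².
Each option:
  (a) [m] · [kg·m²·s⁻³·A⁻²] = kg·m³·s⁻³·A⁻²
  (b) [inductance] = kg·m²·s⁻²·A⁻²  ← same
  (c) [electric potential] = kg·m²·s⁻³·A⁻¹
  (d) J = N·m = kg·m²·s⁻²
Only (b) matches kg·m²·s⁻²·A⁻².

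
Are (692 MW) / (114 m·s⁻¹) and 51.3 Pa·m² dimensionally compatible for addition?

Work out the base dimensions of each:
  (692 MW) / (114 m·s⁻¹):  [kg·m²·s⁻³] / [m·s⁻¹] = kg·m·s⁻²
  51.3 Pa·m²:  Pa·m² = N·m⁻²·m² = kg·m·s⁻²
Both are kg·m·s⁻², so they have the same dimensions and can be added.

Yes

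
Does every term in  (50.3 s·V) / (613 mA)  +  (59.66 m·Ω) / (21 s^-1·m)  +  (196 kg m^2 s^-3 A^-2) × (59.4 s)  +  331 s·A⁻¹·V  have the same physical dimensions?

Yes

Reduce each to base SI dimensions:
  (50.3 s·V) / (613 mA):  [kg·m²·s⁻²·A⁻¹] / [A] = kg·m²·s⁻²·A⁻²
  (59.66 m·Ω) / (21 s^-1·m):  [kg·m³·s⁻³·A⁻²] / [m·s⁻¹] = kg·m²·s⁻²·A⁻²
  (196 kg m^2 s^-3 A^-2) × (59.4 s):  [kg·m²·s⁻³·A⁻²] · [s] = kg·m²·s⁻²·A⁻²
  331 s·A⁻¹·V:  V·s·A⁻¹ = J·C⁻¹·s·A⁻¹ = kg·m²·s⁻²·A⁻²
Every term reduces to kg·m²·s⁻²·A⁻².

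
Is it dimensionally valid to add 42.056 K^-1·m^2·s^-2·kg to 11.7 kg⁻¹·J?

No

Expand each in SI base units:
  42.056 K^-1·m^2·s^-2·kg:  kg·m²·s⁻²·K⁻¹
  11.7 kg⁻¹·J:  J·kg⁻¹ = N·m·kg⁻¹ = m²·s⁻²
kg·m²·s⁻²·K⁻¹ ≠ m²·s⁻², so they cannot be added.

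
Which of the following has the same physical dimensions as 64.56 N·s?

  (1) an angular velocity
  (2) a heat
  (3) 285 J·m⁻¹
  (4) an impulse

Reference: N·s = kg·m·s⁻²·s = kg·m·s⁻¹.
Each option:
  (1) [angular velocity] = s⁻¹
  (2) [heat] = kg·m²·s⁻²
  (3) J·m⁻¹ = N·m·m⁻¹ = kg·m·s⁻²
  (4) [impulse] = kg·m·s⁻¹  ← same
Only (4) matches kg·m·s⁻¹.

(4)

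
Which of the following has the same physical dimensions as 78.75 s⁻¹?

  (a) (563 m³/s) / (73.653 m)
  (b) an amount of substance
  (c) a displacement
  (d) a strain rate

Reference: s⁻¹.
Each option:
  (a) [m³·s⁻¹] / [m] = m²·s⁻¹
  (b) [amount of substance] = mol
  (c) [displacement] = m
  (d) [strain rate] = s⁻¹  ← same
Only (d) matches s⁻¹.

(d)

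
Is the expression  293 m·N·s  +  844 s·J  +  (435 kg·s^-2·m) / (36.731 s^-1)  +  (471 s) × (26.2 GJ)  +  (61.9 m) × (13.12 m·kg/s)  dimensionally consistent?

In SI base units:
  293 m·N·s:  N·m·s = kg·m·s⁻²·m·s = kg·m²·s⁻¹
  844 s·J:  J·s = N·m·s = kg·m²·s⁻¹
  (435 kg·s^-2·m) / (36.731 s^-1):  [kg·m·s⁻²] / [s⁻¹] = kg·m·s⁻¹
  (471 s) × (26.2 GJ):  [s] · [kg·m²·s⁻²] = kg·m²·s⁻¹
  (61.9 m) × (13.12 m·kg/s):  [m] · [kg·m·s⁻¹] = kg·m²·s⁻¹
The terms do not share a single dimension (kg·m²·s⁻¹ vs kg·m·s⁻¹).

No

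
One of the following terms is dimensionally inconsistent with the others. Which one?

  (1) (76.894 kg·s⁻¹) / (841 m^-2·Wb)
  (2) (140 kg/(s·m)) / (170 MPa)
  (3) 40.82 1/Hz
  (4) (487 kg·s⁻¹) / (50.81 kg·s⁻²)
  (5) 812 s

Dimensions:
  (1) [kg·s⁻¹] / [kg·s⁻²·A⁻¹] = s·A
  (2) [kg·m⁻¹·s⁻¹] / [kg·m⁻¹·s⁻²] = s
  (3) Hz⁻¹ = (s⁻¹)⁻¹ = s
  (4) [kg·s⁻¹] / [kg·s⁻²] = s
  (5) s
All reduce to s except (1), which is s·A.

(1)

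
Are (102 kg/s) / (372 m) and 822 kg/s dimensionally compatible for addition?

Reduce each to base SI dimensions:
  (102 kg/s) / (372 m):  [kg·s⁻¹] / [m] = kg·m⁻¹·s⁻¹
  822 kg/s:  kg·s⁻¹
kg·m⁻¹·s⁻¹ ≠ kg·s⁻¹, so they cannot be added.

No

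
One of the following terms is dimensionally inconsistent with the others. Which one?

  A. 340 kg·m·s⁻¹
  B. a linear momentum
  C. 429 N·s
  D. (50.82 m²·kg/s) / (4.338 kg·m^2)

In SI base units:
  A. kg·m·s⁻¹
  B. [linear momentum] = kg·m·s⁻¹
  C. N·s = kg·m·s⁻²·s = kg·m·s⁻¹
  D. [kg·m²·s⁻¹] / [kg·m²] = s⁻¹
All reduce to kg·m·s⁻¹ except D., which is s⁻¹.

D.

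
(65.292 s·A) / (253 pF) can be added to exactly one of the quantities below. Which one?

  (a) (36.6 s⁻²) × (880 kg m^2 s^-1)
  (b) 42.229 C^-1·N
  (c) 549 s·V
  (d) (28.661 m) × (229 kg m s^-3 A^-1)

Reference: [s·A] / [kg⁻¹·m⁻²·s⁴·A²] = kg·m²·s⁻³·A⁻¹.
Each option:
  (a) [s⁻²] · [kg·m²·s⁻¹] = kg·m²·s⁻³
  (b) N·C⁻¹ = kg·m·s⁻²·(s·A)⁻¹ = kg·m·s⁻³·A⁻¹
  (c) V·s = J·C⁻¹·s = kg·m²·s⁻²·A⁻¹
  (d) [m] · [kg·m·s⁻³·A⁻¹] = kg·m²·s⁻³·A⁻¹  ← same
Only (d) matches kg·m²·s⁻³·A⁻¹.

(d)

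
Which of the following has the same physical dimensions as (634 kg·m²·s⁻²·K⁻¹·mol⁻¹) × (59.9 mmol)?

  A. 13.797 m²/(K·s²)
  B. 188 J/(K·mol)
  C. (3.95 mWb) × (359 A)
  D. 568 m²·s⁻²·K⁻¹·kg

D.

Reference: [kg·m²·s⁻²·K⁻¹·mol⁻¹] · [mol] = kg·m²·s⁻²·K⁻¹.
Each option:
  A. m²·s⁻²·K⁻¹
  B. J·mol⁻¹·K⁻¹ = N·m·mol⁻¹·K⁻¹ = kg·m²·s⁻²·K⁻¹·mol⁻¹
  C. [kg·m²·s⁻²·A⁻¹] · [A] = kg·m²·s⁻²
  D. kg·m²·s⁻²·K⁻¹  ← same
Only D. matches kg·m²·s⁻²·K⁻¹.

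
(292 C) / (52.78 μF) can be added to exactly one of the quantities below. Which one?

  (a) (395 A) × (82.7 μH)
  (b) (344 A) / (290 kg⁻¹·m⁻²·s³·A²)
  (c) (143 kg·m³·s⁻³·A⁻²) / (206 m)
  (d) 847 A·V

Reference: [s·A] / [kg⁻¹·m⁻²·s⁴·A²] = kg·m²·s⁻³·A⁻¹.
Each option:
  (a) [A] · [kg·m²·s⁻²·A⁻²] = kg·m²·s⁻²·A⁻¹
  (b) [A] / [kg⁻¹·m⁻²·s³·A²] = kg·m²·s⁻³·A⁻¹  ← same
  (c) [kg·m³·s⁻³·A⁻²] / [m] = kg·m²·s⁻³·A⁻²
  (d) V·A = J·C⁻¹·A = kg·m²·s⁻³
Only (b) matches kg·m²·s⁻³·A⁻¹.

(b)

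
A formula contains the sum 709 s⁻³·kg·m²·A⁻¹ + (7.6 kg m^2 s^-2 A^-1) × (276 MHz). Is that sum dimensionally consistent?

Reduce each to base SI dimensions:
  709 s⁻³·kg·m²·A⁻¹:  kg·m²·s⁻³·A⁻¹
  (7.6 kg m^2 s^-2 A^-1) × (276 MHz):  [kg·m²·s⁻²·A⁻¹] · [s⁻¹] = kg·m²·s⁻³·A⁻¹
Both are kg·m²·s⁻³·A⁻¹, so they have the same dimensions and can be added.

Yes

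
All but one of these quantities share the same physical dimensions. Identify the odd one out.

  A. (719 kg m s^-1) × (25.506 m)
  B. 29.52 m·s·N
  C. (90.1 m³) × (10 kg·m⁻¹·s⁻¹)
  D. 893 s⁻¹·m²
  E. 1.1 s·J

D.

In SI base units:
  A. [kg·m·s⁻¹] · [m] = kg·m²·s⁻¹
  B. N·m·s = kg·m·s⁻²·m·s = kg·m²·s⁻¹
  C. [m³] · [kg·m⁻¹·s⁻¹] = kg·m²·s⁻¹
  D. m²·s⁻¹
  E. J·s = N·m·s = kg·m²·s⁻¹
All reduce to kg·m²·s⁻¹ except D., which is m²·s⁻¹.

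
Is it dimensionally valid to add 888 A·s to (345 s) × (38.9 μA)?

In SI base units:
  888 A·s:  A·s = s·A
  (345 s) × (38.9 μA):  [s] · [A] = s·A
Both are s·A, so they have the same dimensions and can be added.

Yes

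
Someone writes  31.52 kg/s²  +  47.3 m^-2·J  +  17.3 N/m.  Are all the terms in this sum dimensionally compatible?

Yes

Reduce each to base SI dimensions:
  31.52 kg/s²:  kg·s⁻²
  47.3 m^-2·J:  J·m⁻² = N·m·m⁻² = kg·s⁻²
  17.3 N/m:  N·m⁻¹ = kg·m·s⁻²·m⁻¹ = kg·s⁻²
Every term reduces to kg·s⁻².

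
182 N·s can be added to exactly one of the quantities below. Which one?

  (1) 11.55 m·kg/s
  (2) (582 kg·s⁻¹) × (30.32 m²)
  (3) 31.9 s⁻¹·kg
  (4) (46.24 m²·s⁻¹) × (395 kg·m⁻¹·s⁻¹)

Reference: N·s = kg·m·s⁻²·s = kg·m·s⁻¹.
Each option:
  (1) kg·m·s⁻¹  ← same
  (2) [kg·s⁻¹] · [m²] = kg·m²·s⁻¹
  (3) kg·s⁻¹
  (4) [m²·s⁻¹] · [kg·m⁻¹·s⁻¹] = kg·m·s⁻²
Only (1) matches kg·m·s⁻¹.

(1)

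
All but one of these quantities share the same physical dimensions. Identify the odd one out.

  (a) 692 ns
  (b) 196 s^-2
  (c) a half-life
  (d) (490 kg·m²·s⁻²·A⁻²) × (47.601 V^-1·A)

Expand each in SI base units:
  (a) s
  (b) s⁻²
  (c) [half-life] = s
  (d) [kg·m²·s⁻²·A⁻²] · [kg⁻¹·m⁻²·s³·A²] = s
All reduce to s except (b), which is s⁻².

(b)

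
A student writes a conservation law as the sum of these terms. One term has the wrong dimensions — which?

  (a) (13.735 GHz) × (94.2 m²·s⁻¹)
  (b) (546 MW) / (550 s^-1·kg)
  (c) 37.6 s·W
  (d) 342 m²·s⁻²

(c)

Expand each in SI base units:
  (a) [s⁻¹] · [m²·s⁻¹] = m²·s⁻²
  (b) [kg·m²·s⁻³] / [kg·s⁻¹] = m²·s⁻²
  (c) W·s = J·s⁻¹·s = kg·m²·s⁻²
  (d) m²·s⁻²
All reduce to m²·s⁻² except (c), which is kg·m²·s⁻².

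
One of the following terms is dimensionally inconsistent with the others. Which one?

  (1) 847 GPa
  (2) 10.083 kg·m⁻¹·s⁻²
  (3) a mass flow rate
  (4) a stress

(3)

In SI base units:
  (1) Pa = N·m⁻² = kg·m⁻¹·s⁻²
  (2) kg·m⁻¹·s⁻²
  (3) [mass flow rate] = kg·s⁻¹
  (4) [stress] = kg·m⁻¹·s⁻²
All reduce to kg·m⁻¹·s⁻² except (3), which is kg·s⁻¹.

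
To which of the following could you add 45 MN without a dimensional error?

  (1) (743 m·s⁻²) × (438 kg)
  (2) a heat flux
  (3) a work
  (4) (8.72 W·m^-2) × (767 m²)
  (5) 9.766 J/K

Reference: N = kg·m·s⁻².
Each option:
  (1) [m·s⁻²] · [kg] = kg·m·s⁻²  ← same
  (2) [heat flux] = kg·s⁻³
  (3) [work] = kg·m²·s⁻²
  (4) [kg·s⁻³] · [m²] = kg·m²·s⁻³
  (5) J·K⁻¹ = N·m·K⁻¹ = kg·m²·s⁻²·K⁻¹
Only (1) matches kg·m·s⁻².

(1)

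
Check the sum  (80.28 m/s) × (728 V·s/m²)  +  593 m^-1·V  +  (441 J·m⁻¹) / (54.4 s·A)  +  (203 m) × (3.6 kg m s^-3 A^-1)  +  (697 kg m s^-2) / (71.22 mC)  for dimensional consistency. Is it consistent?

Expand each in SI base units:
  (80.28 m/s) × (728 V·s/m²):  [m·s⁻¹] · [kg·s⁻²·A⁻¹] = kg·m·s⁻³·A⁻¹
  593 m^-1·V:  V·m⁻¹ = J·C⁻¹·m⁻¹ = kg·m·s⁻³·A⁻¹
  (441 J·m⁻¹) / (54.4 s·A):  [kg·m·s⁻²] / [s·A] = kg·m·s⁻³·A⁻¹
  (203 m) × (3.6 kg m s^-3 A^-1):  [m] · [kg·m·s⁻³·A⁻¹] = kg·m²·s⁻³·A⁻¹
  (697 kg m s^-2) / (71.22 mC):  [kg·m·s⁻²] / [s·A] = kg·m·s⁻³·A⁻¹
The terms do not share a single dimension (kg·m²·s⁻³·A⁻¹ vs kg·m·s⁻³·A⁻¹).

No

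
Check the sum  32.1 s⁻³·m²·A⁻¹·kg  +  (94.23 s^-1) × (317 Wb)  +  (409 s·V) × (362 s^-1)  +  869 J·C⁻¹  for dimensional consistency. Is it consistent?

Expand each in SI base units:
  32.1 s⁻³·m²·A⁻¹·kg:  kg·m²·s⁻³·A⁻¹
  (94.23 s^-1) × (317 Wb):  [s⁻¹] · [kg·m²·s⁻²·A⁻¹] = kg·m²·s⁻³·A⁻¹
  (409 s·V) × (362 s^-1):  [kg·m²·s⁻²·A⁻¹] · [s⁻¹] = kg·m²·s⁻³·A⁻¹
  869 J·C⁻¹:  J·C⁻¹ = N·m·(s·A)⁻¹ = kg·m²·s⁻³·A⁻¹
Every term reduces to kg·m²·s⁻³·A⁻¹.

Yes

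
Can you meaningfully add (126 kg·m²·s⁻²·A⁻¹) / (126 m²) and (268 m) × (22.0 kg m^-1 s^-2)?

No

Reduce each to base SI dimensions:
  (126 kg·m²·s⁻²·A⁻¹) / (126 m²):  [kg·m²·s⁻²·A⁻¹] / [m²] = kg·s⁻²·A⁻¹
  (268 m) × (22.0 kg m^-1 s^-2):  [m] · [kg·m⁻¹·s⁻²] = kg·s⁻²
kg·s⁻²·A⁻¹ ≠ kg·s⁻², so they cannot be added.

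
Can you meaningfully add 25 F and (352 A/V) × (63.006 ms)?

Work out the base dimensions of each:
  25 F:  F = C·V⁻¹ = kg⁻¹·m⁻²·s⁴·A²
  (352 A/V) × (63.006 ms):  [kg⁻¹·m⁻²·s³·A²] · [s] = kg⁻¹·m⁻²·s⁴·A²
Both are kg⁻¹·m⁻²·s⁴·A², so they have the same dimensions and can be added.

Yes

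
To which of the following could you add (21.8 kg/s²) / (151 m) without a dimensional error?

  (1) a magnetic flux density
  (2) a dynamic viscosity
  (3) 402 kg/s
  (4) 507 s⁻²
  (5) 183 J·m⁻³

(5)

Reference: [kg·s⁻²] / [m] = kg·m⁻¹·s⁻².
Each option:
  (1) [magnetic flux density] = kg·s⁻²·A⁻¹
  (2) [dynamic viscosity] = kg·m⁻¹·s⁻¹
  (3) kg·s⁻¹
  (4) s⁻²
  (5) J·m⁻³ = N·m·m⁻³ = kg·m⁻¹·s⁻²  ← same
Only (5) matches kg·m⁻¹·s⁻².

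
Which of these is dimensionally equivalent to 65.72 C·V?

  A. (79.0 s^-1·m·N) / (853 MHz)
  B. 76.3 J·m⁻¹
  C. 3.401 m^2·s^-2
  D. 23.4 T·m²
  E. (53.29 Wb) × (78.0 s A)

Reference: C·V = s·A·J·C⁻¹ = kg·m²·s⁻².
Each option:
  A. [kg·m²·s⁻³] / [s⁻¹] = kg·m²·s⁻²  ← same
  B. J·m⁻¹ = N·m·m⁻¹ = kg·m·s⁻²
  C. m²·s⁻²
  D. T·m² = Wb·m⁻²·m² = kg·m²·s⁻²·A⁻¹
  E. [kg·m²·s⁻²·A⁻¹] · [s·A] = kg·m²·s⁻¹
Only A. matches kg·m²·s⁻².

A.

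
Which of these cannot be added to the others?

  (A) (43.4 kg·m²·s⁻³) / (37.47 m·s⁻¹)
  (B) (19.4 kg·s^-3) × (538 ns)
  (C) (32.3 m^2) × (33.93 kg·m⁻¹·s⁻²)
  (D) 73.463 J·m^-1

(B)

In SI base units:
  (A) [kg·m²·s⁻³] / [m·s⁻¹] = kg·m·s⁻²
  (B) [kg·s⁻³] · [s] = kg·s⁻²
  (C) [m²] · [kg·m⁻¹·s⁻²] = kg·m·s⁻²
  (D) J·m⁻¹ = N·m·m⁻¹ = kg·m·s⁻²
All reduce to kg·m·s⁻² except (B), which is kg·s⁻².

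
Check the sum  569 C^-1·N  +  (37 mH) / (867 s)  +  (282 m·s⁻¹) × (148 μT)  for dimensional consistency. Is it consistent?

No

Work out the base dimensions of each:
  569 C^-1·N:  N·C⁻¹ = kg·m·s⁻²·(s·A)⁻¹ = kg·m·s⁻³·A⁻¹
  (37 mH) / (867 s):  [kg·m²·s⁻²·A⁻²] / [s] = kg·m²·s⁻³·A⁻²
  (282 m·s⁻¹) × (148 μT):  [m·s⁻¹] · [kg·s⁻²·A⁻¹] = kg·m·s⁻³·A⁻¹
The terms do not share a single dimension (kg·m²·s⁻³·A⁻² vs kg·m·s⁻³·A⁻¹).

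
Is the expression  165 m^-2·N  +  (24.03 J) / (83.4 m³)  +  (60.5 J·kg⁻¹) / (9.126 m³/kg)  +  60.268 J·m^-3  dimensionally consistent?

Reduce each to base SI dimensions:
  165 m^-2·N:  N·m⁻² = kg·m·s⁻²·m⁻² = kg·m⁻¹·s⁻²
  (24.03 J) / (83.4 m³):  [kg·m²·s⁻²] / [m³] = kg·m⁻¹·s⁻²
  (60.5 J·kg⁻¹) / (9.126 m³/kg):  [m²·s⁻²] / [kg⁻¹·m³] = kg·m⁻¹·s⁻²
  60.268 J·m^-3:  J·m⁻³ = N·m·m⁻³ = kg·m⁻¹·s⁻²
Every term reduces to kg·m⁻¹·s⁻².

Yes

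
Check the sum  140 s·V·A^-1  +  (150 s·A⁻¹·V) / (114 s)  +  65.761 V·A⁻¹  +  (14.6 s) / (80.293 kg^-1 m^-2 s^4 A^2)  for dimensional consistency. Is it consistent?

No

In SI base units:
  140 s·V·A^-1:  V·s·A⁻¹ = J·C⁻¹·s·A⁻¹ = kg·m²·s⁻²·A⁻²
  (150 s·A⁻¹·V) / (114 s):  [kg·m²·s⁻²·A⁻²] / [s] = kg·m²·s⁻³·A⁻²
  65.761 V·A⁻¹:  V·A⁻¹ = J·C⁻¹·A⁻¹ = kg·m²·s⁻³·A⁻²
  (14.6 s) / (80.293 kg^-1 m^-2 s^4 A^2):  [s] / [kg⁻¹·m⁻²·s⁴·A²] = kg·m²·s⁻³·A⁻²
The terms do not share a single dimension (kg·m²·s⁻²·A⁻² vs kg·m²·s⁻³·A⁻²).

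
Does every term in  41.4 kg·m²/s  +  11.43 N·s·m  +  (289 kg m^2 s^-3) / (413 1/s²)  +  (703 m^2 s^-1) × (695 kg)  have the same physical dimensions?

Dimensions:
  41.4 kg·m²/s:  kg·m²·s⁻¹
  11.43 N·s·m:  N·m·s = kg·m·s⁻²·m·s = kg·m²·s⁻¹
  (289 kg m^2 s^-3) / (413 1/s²):  [kg·m²·s⁻³] / [s⁻²] = kg·m²·s⁻¹
  (703 m^2 s^-1) × (695 kg):  [m²·s⁻¹] · [kg] = kg·m²·s⁻¹
Every term reduces to kg·m²·s⁻¹.

Yes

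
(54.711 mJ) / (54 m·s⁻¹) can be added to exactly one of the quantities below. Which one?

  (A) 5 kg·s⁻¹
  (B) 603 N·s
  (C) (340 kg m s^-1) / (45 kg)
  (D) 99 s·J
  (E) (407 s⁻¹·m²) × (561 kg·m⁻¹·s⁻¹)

(B)

Reference: [kg·m²·s⁻²] / [m·s⁻¹] = kg·m·s⁻¹.
Each option:
  (A) kg·s⁻¹
  (B) N·s = kg·m·s⁻²·s = kg·m·s⁻¹  ← same
  (C) [kg·m·s⁻¹] / [kg] = m·s⁻¹
  (D) J·s = N·m·s = kg·m²·s⁻¹
  (E) [m²·s⁻¹] · [kg·m⁻¹·s⁻¹] = kg·m·s⁻²
Only (B) matches kg·m·s⁻¹.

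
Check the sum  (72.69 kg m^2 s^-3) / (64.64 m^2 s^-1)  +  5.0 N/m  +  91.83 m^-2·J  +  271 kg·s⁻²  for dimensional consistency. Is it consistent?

In SI base units:
  (72.69 kg m^2 s^-3) / (64.64 m^2 s^-1):  [kg·m²·s⁻³] / [m²·s⁻¹] = kg·s⁻²
  5.0 N/m:  N·m⁻¹ = kg·m·s⁻²·m⁻¹ = kg·s⁻²
  91.83 m^-2·J:  J·m⁻² = N·m·m⁻² = kg·s⁻²
  271 kg·s⁻²:  kg·s⁻²
Every term reduces to kg·s⁻².

Yes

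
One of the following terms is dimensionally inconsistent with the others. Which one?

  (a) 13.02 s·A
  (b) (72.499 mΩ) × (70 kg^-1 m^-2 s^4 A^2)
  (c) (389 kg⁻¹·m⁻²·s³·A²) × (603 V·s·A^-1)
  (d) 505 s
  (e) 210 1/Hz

(a)

Work out the base dimensions of each:
  (a) A·s = s·A
  (b) [kg·m²·s⁻³·A⁻²] · [kg⁻¹·m⁻²·s⁴·A²] = s
  (c) [kg⁻¹·m⁻²·s³·A²] · [kg·m²·s⁻²·A⁻²] = s
  (d) s
  (e) Hz⁻¹ = (s⁻¹)⁻¹ = s
All reduce to s except (a), which is s·A.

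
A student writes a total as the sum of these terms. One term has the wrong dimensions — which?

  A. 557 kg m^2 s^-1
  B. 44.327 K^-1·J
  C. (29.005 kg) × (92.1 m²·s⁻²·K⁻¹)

Reduce each to base SI dimensions:
  A. kg·m²·s⁻¹
  B. J·K⁻¹ = N·m·K⁻¹ = kg·m²·s⁻²·K⁻¹
  C. [kg] · [m²·s⁻²·K⁻¹] = kg·m²·s⁻²·K⁻¹
All reduce to kg·m²·s⁻²·K⁻¹ except A., which is kg·m²·s⁻¹.

A.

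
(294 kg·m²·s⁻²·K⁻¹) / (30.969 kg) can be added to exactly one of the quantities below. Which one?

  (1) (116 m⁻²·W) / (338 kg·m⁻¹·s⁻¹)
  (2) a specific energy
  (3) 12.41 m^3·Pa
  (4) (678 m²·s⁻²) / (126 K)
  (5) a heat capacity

Reference: [kg·m²·s⁻²·K⁻¹] / [kg] = m²·s⁻²·K⁻¹.
Each option:
  (1) [kg·s⁻³] / [kg·m⁻¹·s⁻¹] = m·s⁻²
  (2) [specific energy] = m²·s⁻²
  (3) Pa·m³ = N·m⁻²·m³ = kg·m²·s⁻²
  (4) [m²·s⁻²] / [K] = m²·s⁻²·K⁻¹  ← same
  (5) [heat capacity] = kg·m²·s⁻²·K⁻¹
Only (4) matches m²·s⁻²·K⁻¹.

(4)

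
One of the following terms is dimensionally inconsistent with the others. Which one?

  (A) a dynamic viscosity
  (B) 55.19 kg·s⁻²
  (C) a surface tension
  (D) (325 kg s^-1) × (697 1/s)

Reduce each to base SI dimensions:
  (A) [dynamic viscosity] = kg·m⁻¹·s⁻¹
  (B) kg·s⁻²
  (C) [surface tension] = kg·s⁻²
  (D) [kg·s⁻¹] · [s⁻¹] = kg·s⁻²
All reduce to kg·s⁻² except (A), which is kg·m⁻¹·s⁻¹.

(A)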